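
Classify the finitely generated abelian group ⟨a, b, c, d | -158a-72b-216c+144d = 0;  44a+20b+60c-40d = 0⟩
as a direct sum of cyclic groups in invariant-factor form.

Answer: M ≅ ℤ^2 ⊕ ℤ/2 ⊕ ℤ/4

Derivation:
rank_ℚ(R)=2; free=4−2=2
SNF(R) diag = [2, 4] → torsion [2, 4]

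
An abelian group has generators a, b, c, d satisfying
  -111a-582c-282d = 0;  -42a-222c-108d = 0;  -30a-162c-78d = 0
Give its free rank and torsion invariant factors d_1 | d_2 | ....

rank_ℚ(R)=3; free=4−3=1
SNF(R) diag = [3, 6, 18] → torsion [3, 6, 18]

Answer: M ≅ ℤ^1 ⊕ ℤ/3 ⊕ ℤ/6 ⊕ ℤ/18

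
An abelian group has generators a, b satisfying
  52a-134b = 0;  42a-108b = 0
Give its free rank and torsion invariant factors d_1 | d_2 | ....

Answer: M ≅ ℤ/2 ⊕ ℤ/6

Derivation:
rank_ℚ(R)=2; free=2−2=0
SNF(R) diag = [2, 6] → torsion [2, 6]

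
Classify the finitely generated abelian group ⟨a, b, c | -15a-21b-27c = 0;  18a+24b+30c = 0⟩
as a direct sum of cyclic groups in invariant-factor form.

rank_ℚ(R)=2; free=3−2=1
SNF(R) diag = [3, 6] → torsion [3, 6]

Answer: M ≅ ℤ^1 ⊕ ℤ/3 ⊕ ℤ/6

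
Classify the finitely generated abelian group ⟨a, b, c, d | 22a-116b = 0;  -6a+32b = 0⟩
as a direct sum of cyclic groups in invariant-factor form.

Answer: M ≅ ℤ^2 ⊕ ℤ/2 ⊕ ℤ/4

Derivation:
rank_ℚ(R)=2; free=4−2=2
SNF(R) diag = [2, 4] → torsion [2, 4]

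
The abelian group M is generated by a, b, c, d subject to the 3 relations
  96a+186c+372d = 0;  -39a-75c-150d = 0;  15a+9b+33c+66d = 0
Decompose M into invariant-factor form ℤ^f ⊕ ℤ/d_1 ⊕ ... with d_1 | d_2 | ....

Answer: M ≅ ℤ^1 ⊕ ℤ/3 ⊕ ℤ/9 ⊕ ℤ/18

Derivation:
rank_ℚ(R)=3; free=4−3=1
SNF(R) diag = [3, 9, 18] → torsion [3, 9, 18]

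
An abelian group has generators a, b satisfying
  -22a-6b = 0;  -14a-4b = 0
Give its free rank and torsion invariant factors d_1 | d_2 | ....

rank_ℚ(R)=2; free=2−2=0
SNF(R) diag = [2, 2] → torsion [2, 2]

Answer: M ≅ ℤ/2 ⊕ ℤ/2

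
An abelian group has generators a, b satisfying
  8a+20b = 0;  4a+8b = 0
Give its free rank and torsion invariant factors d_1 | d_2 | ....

Answer: M ≅ ℤ/4 ⊕ ℤ/4

Derivation:
rank_ℚ(R)=2; free=2−2=0
SNF(R) diag = [4, 4] → torsion [4, 4]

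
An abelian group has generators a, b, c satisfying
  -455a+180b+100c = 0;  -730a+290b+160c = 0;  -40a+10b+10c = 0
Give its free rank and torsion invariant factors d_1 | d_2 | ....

rank_ℚ(R)=3; free=3−3=0
SNF(R) diag = [5, 10, 10] → torsion [5, 10, 10]

Answer: M ≅ ℤ/5 ⊕ ℤ/10 ⊕ ℤ/10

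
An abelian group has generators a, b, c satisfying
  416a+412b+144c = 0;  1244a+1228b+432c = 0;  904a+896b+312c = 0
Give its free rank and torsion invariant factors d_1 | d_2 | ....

rank_ℚ(R)=3; free=3−3=0
SNF(R) diag = [4, 12, 24] → torsion [4, 12, 24]

Answer: M ≅ ℤ/4 ⊕ ℤ/12 ⊕ ℤ/24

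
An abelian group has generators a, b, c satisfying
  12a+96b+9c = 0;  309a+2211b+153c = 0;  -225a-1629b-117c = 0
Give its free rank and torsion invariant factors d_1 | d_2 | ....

Answer: M ≅ ℤ/3 ⊕ ℤ/9 ⊕ ℤ/18

Derivation:
rank_ℚ(R)=3; free=3−3=0
SNF(R) diag = [3, 9, 18] → torsion [3, 9, 18]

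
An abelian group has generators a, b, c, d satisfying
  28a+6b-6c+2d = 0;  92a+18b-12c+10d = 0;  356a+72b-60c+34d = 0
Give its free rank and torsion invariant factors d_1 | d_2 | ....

rank_ℚ(R)=3; free=4−3=1
SNF(R) diag = [2, 6, 6] → torsion [2, 6, 6]

Answer: M ≅ ℤ^1 ⊕ ℤ/2 ⊕ ℤ/6 ⊕ ℤ/6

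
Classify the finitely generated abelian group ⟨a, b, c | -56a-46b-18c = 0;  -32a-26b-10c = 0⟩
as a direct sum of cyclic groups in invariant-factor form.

rank_ℚ(R)=2; free=3−2=1
SNF(R) diag = [2, 4] → torsion [2, 4]

Answer: M ≅ ℤ^1 ⊕ ℤ/2 ⊕ ℤ/4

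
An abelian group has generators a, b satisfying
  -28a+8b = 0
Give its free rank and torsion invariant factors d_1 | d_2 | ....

rank_ℚ(R)=1; free=2−1=1
SNF(R) diag = [4] → torsion [4]

Answer: M ≅ ℤ^1 ⊕ ℤ/4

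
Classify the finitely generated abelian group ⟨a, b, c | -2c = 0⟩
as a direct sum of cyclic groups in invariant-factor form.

Answer: M ≅ ℤ^2 ⊕ ℤ/2

Derivation:
rank_ℚ(R)=1; free=3−1=2
SNF(R) diag = [2] → torsion [2]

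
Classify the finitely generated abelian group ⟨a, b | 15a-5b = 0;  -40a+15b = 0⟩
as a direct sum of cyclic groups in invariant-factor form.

Answer: M ≅ ℤ/5 ⊕ ℤ/5

Derivation:
rank_ℚ(R)=2; free=2−2=0
SNF(R) diag = [5, 5] → torsion [5, 5]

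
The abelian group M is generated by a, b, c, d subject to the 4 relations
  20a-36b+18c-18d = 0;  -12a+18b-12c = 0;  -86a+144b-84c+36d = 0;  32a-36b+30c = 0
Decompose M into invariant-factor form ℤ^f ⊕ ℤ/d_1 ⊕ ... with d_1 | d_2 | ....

rank_ℚ(R)=4; free=4−4=0
SNF(R) diag = [2, 6, 18, 18] → torsion [2, 6, 18, 18]

Answer: M ≅ ℤ/2 ⊕ ℤ/6 ⊕ ℤ/18 ⊕ ℤ/18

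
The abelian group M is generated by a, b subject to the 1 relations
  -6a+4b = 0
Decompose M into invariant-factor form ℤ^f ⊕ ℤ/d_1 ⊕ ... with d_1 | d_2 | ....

Answer: M ≅ ℤ^1 ⊕ ℤ/2

Derivation:
rank_ℚ(R)=1; free=2−1=1
SNF(R) diag = [2] → torsion [2]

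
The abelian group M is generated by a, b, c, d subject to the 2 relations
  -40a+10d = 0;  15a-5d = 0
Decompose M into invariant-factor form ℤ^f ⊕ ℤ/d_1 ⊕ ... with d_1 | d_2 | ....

rank_ℚ(R)=2; free=4−2=2
SNF(R) diag = [5, 10] → torsion [5, 10]

Answer: M ≅ ℤ^2 ⊕ ℤ/5 ⊕ ℤ/10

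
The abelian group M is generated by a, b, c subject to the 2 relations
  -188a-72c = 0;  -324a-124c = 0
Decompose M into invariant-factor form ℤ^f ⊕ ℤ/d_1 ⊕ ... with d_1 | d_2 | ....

Answer: M ≅ ℤ^1 ⊕ ℤ/4 ⊕ ℤ/4

Derivation:
rank_ℚ(R)=2; free=3−2=1
SNF(R) diag = [4, 4] → torsion [4, 4]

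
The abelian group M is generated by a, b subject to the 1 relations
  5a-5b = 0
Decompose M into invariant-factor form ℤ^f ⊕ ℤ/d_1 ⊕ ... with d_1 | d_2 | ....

Answer: M ≅ ℤ^1 ⊕ ℤ/5

Derivation:
rank_ℚ(R)=1; free=2−1=1
SNF(R) diag = [5] → torsion [5]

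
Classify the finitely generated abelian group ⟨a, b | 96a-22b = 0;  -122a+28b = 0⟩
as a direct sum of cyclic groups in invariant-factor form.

Answer: M ≅ ℤ/2 ⊕ ℤ/2

Derivation:
rank_ℚ(R)=2; free=2−2=0
SNF(R) diag = [2, 2] → torsion [2, 2]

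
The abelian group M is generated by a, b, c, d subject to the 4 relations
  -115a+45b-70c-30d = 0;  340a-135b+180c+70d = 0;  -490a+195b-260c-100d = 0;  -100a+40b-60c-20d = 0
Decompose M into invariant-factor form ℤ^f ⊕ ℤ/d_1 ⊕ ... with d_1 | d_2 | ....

rank_ℚ(R)=4; free=4−4=0
SNF(R) diag = [5, 5, 10, 20] → torsion [5, 5, 10, 20]

Answer: M ≅ ℤ/5 ⊕ ℤ/5 ⊕ ℤ/10 ⊕ ℤ/20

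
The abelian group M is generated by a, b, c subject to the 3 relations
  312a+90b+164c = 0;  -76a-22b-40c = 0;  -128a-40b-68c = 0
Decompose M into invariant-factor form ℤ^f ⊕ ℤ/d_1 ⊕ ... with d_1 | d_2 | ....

Answer: M ≅ ℤ/2 ⊕ ℤ/4 ⊕ ℤ/4

Derivation:
rank_ℚ(R)=3; free=3−3=0
SNF(R) diag = [2, 4, 4] → torsion [2, 4, 4]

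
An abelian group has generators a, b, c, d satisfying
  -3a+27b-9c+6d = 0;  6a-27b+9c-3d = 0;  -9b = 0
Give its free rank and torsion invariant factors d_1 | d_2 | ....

rank_ℚ(R)=3; free=4−3=1
SNF(R) diag = [3, 9, 9] → torsion [3, 9, 9]

Answer: M ≅ ℤ^1 ⊕ ℤ/3 ⊕ ℤ/9 ⊕ ℤ/9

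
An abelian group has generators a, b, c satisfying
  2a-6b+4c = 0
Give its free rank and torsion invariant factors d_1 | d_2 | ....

rank_ℚ(R)=1; free=3−1=2
SNF(R) diag = [2] → torsion [2]

Answer: M ≅ ℤ^2 ⊕ ℤ/2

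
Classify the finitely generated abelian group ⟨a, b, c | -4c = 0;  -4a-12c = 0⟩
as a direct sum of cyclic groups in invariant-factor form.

Answer: M ≅ ℤ^1 ⊕ ℤ/4 ⊕ ℤ/4

Derivation:
rank_ℚ(R)=2; free=3−2=1
SNF(R) diag = [4, 4] → torsion [4, 4]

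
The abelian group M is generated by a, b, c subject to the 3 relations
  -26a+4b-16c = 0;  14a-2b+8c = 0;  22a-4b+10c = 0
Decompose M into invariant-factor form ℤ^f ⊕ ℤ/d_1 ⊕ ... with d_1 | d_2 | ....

Answer: M ≅ ℤ/2 ⊕ ℤ/2 ⊕ ℤ/6

Derivation:
rank_ℚ(R)=3; free=3−3=0
SNF(R) diag = [2, 2, 6] → torsion [2, 2, 6]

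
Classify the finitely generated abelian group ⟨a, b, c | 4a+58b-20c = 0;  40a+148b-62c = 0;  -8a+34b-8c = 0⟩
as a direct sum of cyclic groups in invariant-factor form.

Answer: M ≅ ℤ/2 ⊕ ℤ/6 ⊕ ℤ/12

Derivation:
rank_ℚ(R)=3; free=3−3=0
SNF(R) diag = [2, 6, 12] → torsion [2, 6, 12]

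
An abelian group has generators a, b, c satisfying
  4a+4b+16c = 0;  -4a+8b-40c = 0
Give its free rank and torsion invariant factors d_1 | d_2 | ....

Answer: M ≅ ℤ^1 ⊕ ℤ/4 ⊕ ℤ/12

Derivation:
rank_ℚ(R)=2; free=3−2=1
SNF(R) diag = [4, 12] → torsion [4, 12]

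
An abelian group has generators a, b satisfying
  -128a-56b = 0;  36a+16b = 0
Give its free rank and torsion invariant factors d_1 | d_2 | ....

Answer: M ≅ ℤ/4 ⊕ ℤ/8

Derivation:
rank_ℚ(R)=2; free=2−2=0
SNF(R) diag = [4, 8] → torsion [4, 8]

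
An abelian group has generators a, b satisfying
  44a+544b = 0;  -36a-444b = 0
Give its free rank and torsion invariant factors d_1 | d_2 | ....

Answer: M ≅ ℤ/4 ⊕ ℤ/12

Derivation:
rank_ℚ(R)=2; free=2−2=0
SNF(R) diag = [4, 12] → torsion [4, 12]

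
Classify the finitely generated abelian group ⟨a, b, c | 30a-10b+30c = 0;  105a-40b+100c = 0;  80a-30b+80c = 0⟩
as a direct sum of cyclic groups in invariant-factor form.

Answer: M ≅ ℤ/5 ⊕ ℤ/10 ⊕ ℤ/10

Derivation:
rank_ℚ(R)=3; free=3−3=0
SNF(R) diag = [5, 10, 10] → torsion [5, 10, 10]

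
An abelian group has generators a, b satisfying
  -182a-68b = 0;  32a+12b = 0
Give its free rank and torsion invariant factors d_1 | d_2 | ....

rank_ℚ(R)=2; free=2−2=0
SNF(R) diag = [2, 4] → torsion [2, 4]

Answer: M ≅ ℤ/2 ⊕ ℤ/4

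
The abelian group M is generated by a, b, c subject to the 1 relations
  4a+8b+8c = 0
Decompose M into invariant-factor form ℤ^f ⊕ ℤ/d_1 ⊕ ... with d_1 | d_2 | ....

Answer: M ≅ ℤ^2 ⊕ ℤ/4

Derivation:
rank_ℚ(R)=1; free=3−1=2
SNF(R) diag = [4] → torsion [4]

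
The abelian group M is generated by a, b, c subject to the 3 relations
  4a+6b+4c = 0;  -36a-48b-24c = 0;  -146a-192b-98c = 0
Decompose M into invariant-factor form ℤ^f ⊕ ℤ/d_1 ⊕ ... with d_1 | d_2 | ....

Answer: M ≅ ℤ/2 ⊕ ℤ/6 ⊕ ℤ/12

Derivation:
rank_ℚ(R)=3; free=3−3=0
SNF(R) diag = [2, 6, 12] → torsion [2, 6, 12]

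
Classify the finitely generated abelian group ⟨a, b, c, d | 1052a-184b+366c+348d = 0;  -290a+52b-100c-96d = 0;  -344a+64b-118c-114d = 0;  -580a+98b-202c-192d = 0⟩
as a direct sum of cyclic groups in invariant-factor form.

rank_ℚ(R)=4; free=4−4=0
SNF(R) diag = [2, 2, 6, 18] → torsion [2, 2, 6, 18]

Answer: M ≅ ℤ/2 ⊕ ℤ/2 ⊕ ℤ/6 ⊕ ℤ/18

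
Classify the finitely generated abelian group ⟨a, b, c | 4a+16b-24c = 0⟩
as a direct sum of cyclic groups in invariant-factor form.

Answer: M ≅ ℤ^2 ⊕ ℤ/4

Derivation:
rank_ℚ(R)=1; free=3−1=2
SNF(R) diag = [4] → torsion [4]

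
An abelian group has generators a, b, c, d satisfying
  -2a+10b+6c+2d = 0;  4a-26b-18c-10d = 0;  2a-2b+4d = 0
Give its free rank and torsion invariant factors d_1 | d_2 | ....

Answer: M ≅ ℤ^1 ⊕ ℤ/2 ⊕ ℤ/2 ⊕ ℤ/6

Derivation:
rank_ℚ(R)=3; free=4−3=1
SNF(R) diag = [2, 2, 6] → torsion [2, 2, 6]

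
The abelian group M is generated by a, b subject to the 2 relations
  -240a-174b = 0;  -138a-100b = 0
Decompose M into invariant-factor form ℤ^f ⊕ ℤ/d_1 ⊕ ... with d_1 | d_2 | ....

rank_ℚ(R)=2; free=2−2=0
SNF(R) diag = [2, 6] → torsion [2, 6]

Answer: M ≅ ℤ/2 ⊕ ℤ/6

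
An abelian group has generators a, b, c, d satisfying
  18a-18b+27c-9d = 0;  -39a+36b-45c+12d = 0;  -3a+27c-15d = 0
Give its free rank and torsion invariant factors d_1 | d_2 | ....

rank_ℚ(R)=3; free=4−3=1
SNF(R) diag = [3, 9, 9] → torsion [3, 9, 9]

Answer: M ≅ ℤ^1 ⊕ ℤ/3 ⊕ ℤ/9 ⊕ ℤ/9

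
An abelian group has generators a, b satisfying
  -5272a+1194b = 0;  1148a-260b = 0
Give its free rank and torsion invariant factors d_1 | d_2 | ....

rank_ℚ(R)=2; free=2−2=0
SNF(R) diag = [2, 4] → torsion [2, 4]

Answer: M ≅ ℤ/2 ⊕ ℤ/4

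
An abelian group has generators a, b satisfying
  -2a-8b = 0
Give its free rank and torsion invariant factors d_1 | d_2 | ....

rank_ℚ(R)=1; free=2−1=1
SNF(R) diag = [2] → torsion [2]

Answer: M ≅ ℤ^1 ⊕ ℤ/2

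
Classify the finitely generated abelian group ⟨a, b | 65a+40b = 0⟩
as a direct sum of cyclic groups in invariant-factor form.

rank_ℚ(R)=1; free=2−1=1
SNF(R) diag = [5] → torsion [5]

Answer: M ≅ ℤ^1 ⊕ ℤ/5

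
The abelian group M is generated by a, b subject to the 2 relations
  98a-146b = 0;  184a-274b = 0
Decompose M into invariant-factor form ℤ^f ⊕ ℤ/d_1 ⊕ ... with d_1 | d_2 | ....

rank_ℚ(R)=2; free=2−2=0
SNF(R) diag = [2, 6] → torsion [2, 6]

Answer: M ≅ ℤ/2 ⊕ ℤ/6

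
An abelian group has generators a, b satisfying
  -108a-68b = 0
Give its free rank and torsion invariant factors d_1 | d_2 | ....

rank_ℚ(R)=1; free=2−1=1
SNF(R) diag = [4] → torsion [4]

Answer: M ≅ ℤ^1 ⊕ ℤ/4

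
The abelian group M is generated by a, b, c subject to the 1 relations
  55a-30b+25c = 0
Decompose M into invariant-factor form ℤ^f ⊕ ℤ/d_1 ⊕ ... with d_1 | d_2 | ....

Answer: M ≅ ℤ^2 ⊕ ℤ/5

Derivation:
rank_ℚ(R)=1; free=3−1=2
SNF(R) diag = [5] → torsion [5]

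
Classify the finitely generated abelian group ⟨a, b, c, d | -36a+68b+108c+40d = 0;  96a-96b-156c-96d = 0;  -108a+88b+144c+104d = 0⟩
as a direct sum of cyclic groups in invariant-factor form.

rank_ℚ(R)=3; free=4−3=1
SNF(R) diag = [4, 12, 12] → torsion [4, 12, 12]

Answer: M ≅ ℤ^1 ⊕ ℤ/4 ⊕ ℤ/12 ⊕ ℤ/12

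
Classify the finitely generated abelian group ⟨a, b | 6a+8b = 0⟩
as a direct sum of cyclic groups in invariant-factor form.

rank_ℚ(R)=1; free=2−1=1
SNF(R) diag = [2] → torsion [2]

Answer: M ≅ ℤ^1 ⊕ ℤ/2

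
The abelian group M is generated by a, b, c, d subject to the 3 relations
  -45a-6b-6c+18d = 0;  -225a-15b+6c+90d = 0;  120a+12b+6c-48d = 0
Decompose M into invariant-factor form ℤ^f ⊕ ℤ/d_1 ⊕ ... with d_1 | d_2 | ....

rank_ℚ(R)=3; free=4−3=1
SNF(R) diag = [3, 3, 6] → torsion [3, 3, 6]

Answer: M ≅ ℤ^1 ⊕ ℤ/3 ⊕ ℤ/3 ⊕ ℤ/6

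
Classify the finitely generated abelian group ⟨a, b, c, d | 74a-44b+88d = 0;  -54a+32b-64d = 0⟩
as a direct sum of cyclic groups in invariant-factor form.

Answer: M ≅ ℤ^2 ⊕ ℤ/2 ⊕ ℤ/4

Derivation:
rank_ℚ(R)=2; free=4−2=2
SNF(R) diag = [2, 4] → torsion [2, 4]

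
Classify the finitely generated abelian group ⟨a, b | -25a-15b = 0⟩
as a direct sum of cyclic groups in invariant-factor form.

rank_ℚ(R)=1; free=2−1=1
SNF(R) diag = [5] → torsion [5]

Answer: M ≅ ℤ^1 ⊕ ℤ/5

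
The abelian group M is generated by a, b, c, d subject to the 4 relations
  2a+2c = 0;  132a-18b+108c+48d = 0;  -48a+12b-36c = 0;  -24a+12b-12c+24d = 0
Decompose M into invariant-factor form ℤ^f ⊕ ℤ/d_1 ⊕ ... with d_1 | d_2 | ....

Answer: M ≅ ℤ/2 ⊕ ℤ/6 ⊕ ℤ/12 ⊕ ℤ/24

Derivation:
rank_ℚ(R)=4; free=4−4=0
SNF(R) diag = [2, 6, 12, 24] → torsion [2, 6, 12, 24]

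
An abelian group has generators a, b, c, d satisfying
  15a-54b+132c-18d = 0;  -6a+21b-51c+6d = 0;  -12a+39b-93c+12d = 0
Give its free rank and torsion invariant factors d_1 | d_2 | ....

rank_ℚ(R)=3; free=4−3=1
SNF(R) diag = [3, 3, 6] → torsion [3, 3, 6]

Answer: M ≅ ℤ^1 ⊕ ℤ/3 ⊕ ℤ/3 ⊕ ℤ/6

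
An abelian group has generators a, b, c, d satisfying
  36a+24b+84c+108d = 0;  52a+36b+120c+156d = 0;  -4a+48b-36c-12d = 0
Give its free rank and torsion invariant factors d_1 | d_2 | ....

Answer: M ≅ ℤ^1 ⊕ ℤ/4 ⊕ ℤ/12 ⊕ ℤ/24

Derivation:
rank_ℚ(R)=3; free=4−3=1
SNF(R) diag = [4, 12, 24] → torsion [4, 12, 24]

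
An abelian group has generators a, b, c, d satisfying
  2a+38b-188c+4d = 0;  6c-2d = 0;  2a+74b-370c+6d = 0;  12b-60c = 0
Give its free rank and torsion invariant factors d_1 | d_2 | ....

Answer: M ≅ ℤ/2 ⊕ ℤ/2 ⊕ ℤ/4 ⊕ ℤ/12

Derivation:
rank_ℚ(R)=4; free=4−4=0
SNF(R) diag = [2, 2, 4, 12] → torsion [2, 2, 4, 12]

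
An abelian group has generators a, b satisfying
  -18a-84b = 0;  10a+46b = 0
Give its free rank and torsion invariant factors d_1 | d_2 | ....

rank_ℚ(R)=2; free=2−2=0
SNF(R) diag = [2, 6] → torsion [2, 6]

Answer: M ≅ ℤ/2 ⊕ ℤ/6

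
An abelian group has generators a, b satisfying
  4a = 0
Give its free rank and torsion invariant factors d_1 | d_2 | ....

Answer: M ≅ ℤ^1 ⊕ ℤ/4

Derivation:
rank_ℚ(R)=1; free=2−1=1
SNF(R) diag = [4] → torsion [4]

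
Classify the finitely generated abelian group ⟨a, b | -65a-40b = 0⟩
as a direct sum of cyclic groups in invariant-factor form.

rank_ℚ(R)=1; free=2−1=1
SNF(R) diag = [5] → torsion [5]

Answer: M ≅ ℤ^1 ⊕ ℤ/5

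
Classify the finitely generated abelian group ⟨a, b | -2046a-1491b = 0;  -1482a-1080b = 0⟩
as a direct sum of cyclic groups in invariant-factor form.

rank_ℚ(R)=2; free=2−2=0
SNF(R) diag = [3, 6] → torsion [3, 6]

Answer: M ≅ ℤ/3 ⊕ ℤ/6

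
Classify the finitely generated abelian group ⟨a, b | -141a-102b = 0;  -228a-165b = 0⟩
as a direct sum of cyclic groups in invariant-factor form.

rank_ℚ(R)=2; free=2−2=0
SNF(R) diag = [3, 3] → torsion [3, 3]

Answer: M ≅ ℤ/3 ⊕ ℤ/3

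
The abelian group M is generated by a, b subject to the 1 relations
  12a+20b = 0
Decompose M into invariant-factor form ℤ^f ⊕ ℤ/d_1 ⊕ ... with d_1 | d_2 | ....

rank_ℚ(R)=1; free=2−1=1
SNF(R) diag = [4] → torsion [4]

Answer: M ≅ ℤ^1 ⊕ ℤ/4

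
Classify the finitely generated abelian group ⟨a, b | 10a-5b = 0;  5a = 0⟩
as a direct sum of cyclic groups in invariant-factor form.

Answer: M ≅ ℤ/5 ⊕ ℤ/5

Derivation:
rank_ℚ(R)=2; free=2−2=0
SNF(R) diag = [5, 5] → torsion [5, 5]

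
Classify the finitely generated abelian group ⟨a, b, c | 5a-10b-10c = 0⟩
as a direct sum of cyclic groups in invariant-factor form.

Answer: M ≅ ℤ^2 ⊕ ℤ/5

Derivation:
rank_ℚ(R)=1; free=3−1=2
SNF(R) diag = [5] → torsion [5]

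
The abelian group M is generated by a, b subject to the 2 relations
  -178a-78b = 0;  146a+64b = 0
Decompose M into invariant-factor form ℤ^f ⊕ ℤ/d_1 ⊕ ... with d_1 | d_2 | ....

Answer: M ≅ ℤ/2 ⊕ ℤ/2

Derivation:
rank_ℚ(R)=2; free=2−2=0
SNF(R) diag = [2, 2] → torsion [2, 2]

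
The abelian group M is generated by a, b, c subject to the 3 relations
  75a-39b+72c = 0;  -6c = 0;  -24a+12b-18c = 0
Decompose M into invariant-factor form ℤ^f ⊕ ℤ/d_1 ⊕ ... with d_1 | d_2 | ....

rank_ℚ(R)=3; free=3−3=0
SNF(R) diag = [3, 6, 12] → torsion [3, 6, 12]

Answer: M ≅ ℤ/3 ⊕ ℤ/6 ⊕ ℤ/12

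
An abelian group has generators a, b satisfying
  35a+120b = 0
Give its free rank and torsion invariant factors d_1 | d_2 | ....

Answer: M ≅ ℤ^1 ⊕ ℤ/5

Derivation:
rank_ℚ(R)=1; free=2−1=1
SNF(R) diag = [5] → torsion [5]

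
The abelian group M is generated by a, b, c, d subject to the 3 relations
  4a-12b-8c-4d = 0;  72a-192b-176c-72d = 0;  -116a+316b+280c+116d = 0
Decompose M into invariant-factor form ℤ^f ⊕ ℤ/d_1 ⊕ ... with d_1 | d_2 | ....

rank_ℚ(R)=3; free=4−3=1
SNF(R) diag = [4, 8, 16] → torsion [4, 8, 16]

Answer: M ≅ ℤ^1 ⊕ ℤ/4 ⊕ ℤ/8 ⊕ ℤ/16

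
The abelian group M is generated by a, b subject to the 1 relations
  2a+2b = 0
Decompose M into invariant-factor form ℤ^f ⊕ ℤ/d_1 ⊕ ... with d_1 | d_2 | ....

Answer: M ≅ ℤ^1 ⊕ ℤ/2

Derivation:
rank_ℚ(R)=1; free=2−1=1
SNF(R) diag = [2] → torsion [2]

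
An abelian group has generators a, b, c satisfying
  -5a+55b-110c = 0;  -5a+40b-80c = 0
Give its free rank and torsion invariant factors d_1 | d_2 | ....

rank_ℚ(R)=2; free=3−2=1
SNF(R) diag = [5, 15] → torsion [5, 15]

Answer: M ≅ ℤ^1 ⊕ ℤ/5 ⊕ ℤ/15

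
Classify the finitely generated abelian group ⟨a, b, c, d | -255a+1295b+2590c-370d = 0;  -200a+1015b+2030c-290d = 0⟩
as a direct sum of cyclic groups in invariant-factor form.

Answer: M ≅ ℤ^2 ⊕ ℤ/5 ⊕ ℤ/5

Derivation:
rank_ℚ(R)=2; free=4−2=2
SNF(R) diag = [5, 5] → torsion [5, 5]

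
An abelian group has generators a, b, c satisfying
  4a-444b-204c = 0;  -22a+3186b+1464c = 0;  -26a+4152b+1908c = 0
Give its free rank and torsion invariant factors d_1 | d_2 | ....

Answer: M ≅ ℤ/2 ⊕ ℤ/6 ⊕ ℤ/12

Derivation:
rank_ℚ(R)=3; free=3−3=0
SNF(R) diag = [2, 6, 12] → torsion [2, 6, 12]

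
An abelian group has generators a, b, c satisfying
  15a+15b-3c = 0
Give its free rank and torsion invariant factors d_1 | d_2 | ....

rank_ℚ(R)=1; free=3−1=2
SNF(R) diag = [3] → torsion [3]

Answer: M ≅ ℤ^2 ⊕ ℤ/3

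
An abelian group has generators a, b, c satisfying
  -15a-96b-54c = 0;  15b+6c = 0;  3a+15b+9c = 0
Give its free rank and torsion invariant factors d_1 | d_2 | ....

rank_ℚ(R)=3; free=3−3=0
SNF(R) diag = [3, 3, 3] → torsion [3, 3, 3]

Answer: M ≅ ℤ/3 ⊕ ℤ/3 ⊕ ℤ/3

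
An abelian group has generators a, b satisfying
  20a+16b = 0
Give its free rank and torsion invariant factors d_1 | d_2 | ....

rank_ℚ(R)=1; free=2−1=1
SNF(R) diag = [4] → torsion [4]

Answer: M ≅ ℤ^1 ⊕ ℤ/4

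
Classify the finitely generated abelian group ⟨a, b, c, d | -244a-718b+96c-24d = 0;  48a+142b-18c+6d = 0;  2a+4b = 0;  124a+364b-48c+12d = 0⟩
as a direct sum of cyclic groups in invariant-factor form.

rank_ℚ(R)=4; free=4−4=0
SNF(R) diag = [2, 2, 6, 12] → torsion [2, 2, 6, 12]

Answer: M ≅ ℤ/2 ⊕ ℤ/2 ⊕ ℤ/6 ⊕ ℤ/12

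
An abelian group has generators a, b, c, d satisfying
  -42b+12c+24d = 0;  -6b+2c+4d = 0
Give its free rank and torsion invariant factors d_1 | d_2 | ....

Answer: M ≅ ℤ^2 ⊕ ℤ/2 ⊕ ℤ/6

Derivation:
rank_ℚ(R)=2; free=4−2=2
SNF(R) diag = [2, 6] → torsion [2, 6]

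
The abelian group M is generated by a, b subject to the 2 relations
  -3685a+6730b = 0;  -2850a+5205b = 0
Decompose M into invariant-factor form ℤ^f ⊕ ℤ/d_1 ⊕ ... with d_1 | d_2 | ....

Answer: M ≅ ℤ/5 ⊕ ℤ/15

Derivation:
rank_ℚ(R)=2; free=2−2=0
SNF(R) diag = [5, 15] → torsion [5, 15]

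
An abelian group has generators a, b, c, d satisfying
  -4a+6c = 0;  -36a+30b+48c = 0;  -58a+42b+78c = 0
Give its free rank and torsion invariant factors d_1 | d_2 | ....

Answer: M ≅ ℤ^1 ⊕ ℤ/2 ⊕ ℤ/6 ⊕ ℤ/6

Derivation:
rank_ℚ(R)=3; free=4−3=1
SNF(R) diag = [2, 6, 6] → torsion [2, 6, 6]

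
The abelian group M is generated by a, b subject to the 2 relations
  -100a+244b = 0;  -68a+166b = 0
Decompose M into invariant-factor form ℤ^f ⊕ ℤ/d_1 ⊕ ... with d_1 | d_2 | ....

Answer: M ≅ ℤ/2 ⊕ ℤ/4

Derivation:
rank_ℚ(R)=2; free=2−2=0
SNF(R) diag = [2, 4] → torsion [2, 4]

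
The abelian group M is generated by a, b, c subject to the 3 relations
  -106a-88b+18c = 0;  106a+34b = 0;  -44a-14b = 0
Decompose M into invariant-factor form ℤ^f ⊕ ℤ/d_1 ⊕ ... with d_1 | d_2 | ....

Answer: M ≅ ℤ/2 ⊕ ℤ/6 ⊕ ℤ/18

Derivation:
rank_ℚ(R)=3; free=3−3=0
SNF(R) diag = [2, 6, 18] → torsion [2, 6, 18]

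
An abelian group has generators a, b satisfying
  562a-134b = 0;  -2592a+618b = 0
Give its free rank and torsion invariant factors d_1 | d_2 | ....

rank_ℚ(R)=2; free=2−2=0
SNF(R) diag = [2, 6] → torsion [2, 6]

Answer: M ≅ ℤ/2 ⊕ ℤ/6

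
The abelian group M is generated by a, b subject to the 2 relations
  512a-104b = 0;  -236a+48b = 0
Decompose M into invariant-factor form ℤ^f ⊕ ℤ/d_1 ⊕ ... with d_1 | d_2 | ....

rank_ℚ(R)=2; free=2−2=0
SNF(R) diag = [4, 8] → torsion [4, 8]

Answer: M ≅ ℤ/4 ⊕ ℤ/8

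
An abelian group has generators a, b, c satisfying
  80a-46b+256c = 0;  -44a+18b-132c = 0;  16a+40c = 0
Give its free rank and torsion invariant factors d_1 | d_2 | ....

rank_ℚ(R)=3; free=3−3=0
SNF(R) diag = [2, 4, 8] → torsion [2, 4, 8]

Answer: M ≅ ℤ/2 ⊕ ℤ/4 ⊕ ℤ/8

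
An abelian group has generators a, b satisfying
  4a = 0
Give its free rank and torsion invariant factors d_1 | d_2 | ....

Answer: M ≅ ℤ^1 ⊕ ℤ/4

Derivation:
rank_ℚ(R)=1; free=2−1=1
SNF(R) diag = [4] → torsion [4]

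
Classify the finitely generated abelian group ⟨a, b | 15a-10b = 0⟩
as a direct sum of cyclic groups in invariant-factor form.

rank_ℚ(R)=1; free=2−1=1
SNF(R) diag = [5] → torsion [5]

Answer: M ≅ ℤ^1 ⊕ ℤ/5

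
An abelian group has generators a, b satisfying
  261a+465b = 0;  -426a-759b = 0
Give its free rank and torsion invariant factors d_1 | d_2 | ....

rank_ℚ(R)=2; free=2−2=0
SNF(R) diag = [3, 3] → torsion [3, 3]

Answer: M ≅ ℤ/3 ⊕ ℤ/3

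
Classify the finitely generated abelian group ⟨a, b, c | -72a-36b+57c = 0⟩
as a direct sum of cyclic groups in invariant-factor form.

rank_ℚ(R)=1; free=3−1=2
SNF(R) diag = [3] → torsion [3]

Answer: M ≅ ℤ^2 ⊕ ℤ/3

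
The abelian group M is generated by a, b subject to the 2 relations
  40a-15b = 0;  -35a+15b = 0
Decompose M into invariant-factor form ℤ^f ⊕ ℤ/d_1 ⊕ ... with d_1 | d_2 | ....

rank_ℚ(R)=2; free=2−2=0
SNF(R) diag = [5, 15] → torsion [5, 15]

Answer: M ≅ ℤ/5 ⊕ ℤ/15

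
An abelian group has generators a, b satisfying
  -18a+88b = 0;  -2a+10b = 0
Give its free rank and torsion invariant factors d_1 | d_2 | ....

rank_ℚ(R)=2; free=2−2=0
SNF(R) diag = [2, 2] → torsion [2, 2]

Answer: M ≅ ℤ/2 ⊕ ℤ/2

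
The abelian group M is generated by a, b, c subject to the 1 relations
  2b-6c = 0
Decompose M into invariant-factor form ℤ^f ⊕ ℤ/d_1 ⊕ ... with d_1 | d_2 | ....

rank_ℚ(R)=1; free=3−1=2
SNF(R) diag = [2] → torsion [2]

Answer: M ≅ ℤ^2 ⊕ ℤ/2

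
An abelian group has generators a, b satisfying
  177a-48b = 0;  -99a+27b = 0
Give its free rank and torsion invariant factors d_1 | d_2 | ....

rank_ℚ(R)=2; free=2−2=0
SNF(R) diag = [3, 9] → torsion [3, 9]

Answer: M ≅ ℤ/3 ⊕ ℤ/9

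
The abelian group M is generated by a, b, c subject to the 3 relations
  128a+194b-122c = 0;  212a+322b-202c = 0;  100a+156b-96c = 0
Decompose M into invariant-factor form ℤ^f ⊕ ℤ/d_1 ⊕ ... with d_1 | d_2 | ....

rank_ℚ(R)=3; free=3−3=0
SNF(R) diag = [2, 4, 12] → torsion [2, 4, 12]

Answer: M ≅ ℤ/2 ⊕ ℤ/4 ⊕ ℤ/12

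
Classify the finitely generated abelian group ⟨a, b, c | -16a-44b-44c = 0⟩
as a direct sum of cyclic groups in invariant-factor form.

Answer: M ≅ ℤ^2 ⊕ ℤ/4

Derivation:
rank_ℚ(R)=1; free=3−1=2
SNF(R) diag = [4] → torsion [4]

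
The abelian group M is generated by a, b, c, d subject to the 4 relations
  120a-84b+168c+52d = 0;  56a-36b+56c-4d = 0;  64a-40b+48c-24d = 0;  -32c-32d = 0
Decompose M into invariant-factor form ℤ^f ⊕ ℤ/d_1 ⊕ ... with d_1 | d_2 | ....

rank_ℚ(R)=4; free=4−4=0
SNF(R) diag = [4, 8, 16, 32] → torsion [4, 8, 16, 32]

Answer: M ≅ ℤ/4 ⊕ ℤ/8 ⊕ ℤ/16 ⊕ ℤ/32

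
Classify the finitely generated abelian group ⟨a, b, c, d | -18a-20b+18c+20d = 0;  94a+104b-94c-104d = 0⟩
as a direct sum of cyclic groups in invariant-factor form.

rank_ℚ(R)=2; free=4−2=2
SNF(R) diag = [2, 4] → torsion [2, 4]

Answer: M ≅ ℤ^2 ⊕ ℤ/2 ⊕ ℤ/4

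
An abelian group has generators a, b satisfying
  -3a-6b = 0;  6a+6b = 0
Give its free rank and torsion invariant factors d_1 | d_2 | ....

rank_ℚ(R)=2; free=2−2=0
SNF(R) diag = [3, 6] → torsion [3, 6]

Answer: M ≅ ℤ/3 ⊕ ℤ/6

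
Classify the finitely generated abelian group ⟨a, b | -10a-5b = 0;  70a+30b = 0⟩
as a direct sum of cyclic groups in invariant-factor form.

rank_ℚ(R)=2; free=2−2=0
SNF(R) diag = [5, 10] → torsion [5, 10]

Answer: M ≅ ℤ/5 ⊕ ℤ/10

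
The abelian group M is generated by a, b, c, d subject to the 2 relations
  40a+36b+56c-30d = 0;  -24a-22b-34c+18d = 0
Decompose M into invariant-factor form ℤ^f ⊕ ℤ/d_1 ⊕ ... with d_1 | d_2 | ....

Answer: M ≅ ℤ^2 ⊕ ℤ/2 ⊕ ℤ/2

Derivation:
rank_ℚ(R)=2; free=4−2=2
SNF(R) diag = [2, 2] → torsion [2, 2]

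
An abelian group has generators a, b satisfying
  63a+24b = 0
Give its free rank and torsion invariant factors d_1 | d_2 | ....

rank_ℚ(R)=1; free=2−1=1
SNF(R) diag = [3] → torsion [3]

Answer: M ≅ ℤ^1 ⊕ ℤ/3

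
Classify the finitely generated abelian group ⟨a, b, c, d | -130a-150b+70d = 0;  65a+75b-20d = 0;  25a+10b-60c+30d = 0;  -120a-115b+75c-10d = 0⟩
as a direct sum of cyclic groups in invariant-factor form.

rank_ℚ(R)=4; free=4−4=0
SNF(R) diag = [5, 5, 15, 30] → torsion [5, 5, 15, 30]

Answer: M ≅ ℤ/5 ⊕ ℤ/5 ⊕ ℤ/15 ⊕ ℤ/30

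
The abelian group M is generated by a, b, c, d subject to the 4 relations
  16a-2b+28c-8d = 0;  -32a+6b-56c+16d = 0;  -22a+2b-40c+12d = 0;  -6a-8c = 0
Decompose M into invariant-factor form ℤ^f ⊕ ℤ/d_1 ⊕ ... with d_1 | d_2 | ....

Answer: M ≅ ℤ/2 ⊕ ℤ/2 ⊕ ℤ/4 ⊕ ℤ/4

Derivation:
rank_ℚ(R)=4; free=4−4=0
SNF(R) diag = [2, 2, 4, 4] → torsion [2, 2, 4, 4]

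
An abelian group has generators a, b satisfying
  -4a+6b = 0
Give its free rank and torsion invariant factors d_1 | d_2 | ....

rank_ℚ(R)=1; free=2−1=1
SNF(R) diag = [2] → torsion [2]

Answer: M ≅ ℤ^1 ⊕ ℤ/2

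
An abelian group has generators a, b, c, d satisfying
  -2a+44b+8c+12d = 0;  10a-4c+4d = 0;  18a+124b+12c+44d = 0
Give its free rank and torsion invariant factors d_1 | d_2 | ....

rank_ℚ(R)=3; free=4−3=1
SNF(R) diag = [2, 4, 4] → torsion [2, 4, 4]

Answer: M ≅ ℤ^1 ⊕ ℤ/2 ⊕ ℤ/4 ⊕ ℤ/4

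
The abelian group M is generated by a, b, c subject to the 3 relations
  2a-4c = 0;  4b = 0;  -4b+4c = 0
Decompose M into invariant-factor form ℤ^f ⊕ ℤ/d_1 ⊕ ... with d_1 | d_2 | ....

rank_ℚ(R)=3; free=3−3=0
SNF(R) diag = [2, 4, 4] → torsion [2, 4, 4]

Answer: M ≅ ℤ/2 ⊕ ℤ/4 ⊕ ℤ/4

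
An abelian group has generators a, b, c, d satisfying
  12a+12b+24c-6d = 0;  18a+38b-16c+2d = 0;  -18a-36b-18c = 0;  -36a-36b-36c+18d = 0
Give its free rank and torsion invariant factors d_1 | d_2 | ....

Answer: M ≅ ℤ/2 ⊕ ℤ/6 ⊕ ℤ/18 ⊕ ℤ/36

Derivation:
rank_ℚ(R)=4; free=4−4=0
SNF(R) diag = [2, 6, 18, 36] → torsion [2, 6, 18, 36]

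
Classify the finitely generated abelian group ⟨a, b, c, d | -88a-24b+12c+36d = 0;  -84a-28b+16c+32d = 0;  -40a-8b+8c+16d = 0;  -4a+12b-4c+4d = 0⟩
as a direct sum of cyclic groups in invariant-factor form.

Answer: M ≅ ℤ/4 ⊕ ℤ/4 ⊕ ℤ/8 ⊕ ℤ/24

Derivation:
rank_ℚ(R)=4; free=4−4=0
SNF(R) diag = [4, 4, 8, 24] → torsion [4, 4, 8, 24]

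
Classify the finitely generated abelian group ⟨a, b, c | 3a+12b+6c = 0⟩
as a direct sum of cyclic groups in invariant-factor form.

rank_ℚ(R)=1; free=3−1=2
SNF(R) diag = [3] → torsion [3]

Answer: M ≅ ℤ^2 ⊕ ℤ/3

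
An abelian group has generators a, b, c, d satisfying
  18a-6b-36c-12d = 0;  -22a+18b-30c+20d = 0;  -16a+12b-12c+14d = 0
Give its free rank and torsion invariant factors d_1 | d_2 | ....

Answer: M ≅ ℤ^1 ⊕ ℤ/2 ⊕ ℤ/6 ⊕ ℤ/18

Derivation:
rank_ℚ(R)=3; free=4−3=1
SNF(R) diag = [2, 6, 18] → torsion [2, 6, 18]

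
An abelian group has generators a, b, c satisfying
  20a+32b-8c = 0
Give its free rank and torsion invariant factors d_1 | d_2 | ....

Answer: M ≅ ℤ^2 ⊕ ℤ/4

Derivation:
rank_ℚ(R)=1; free=3−1=2
SNF(R) diag = [4] → torsion [4]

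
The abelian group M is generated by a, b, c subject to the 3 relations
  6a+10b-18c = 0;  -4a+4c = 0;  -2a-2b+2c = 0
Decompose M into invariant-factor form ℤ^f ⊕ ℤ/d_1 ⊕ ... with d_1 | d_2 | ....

rank_ℚ(R)=3; free=3−3=0
SNF(R) diag = [2, 4, 12] → torsion [2, 4, 12]

Answer: M ≅ ℤ/2 ⊕ ℤ/4 ⊕ ℤ/12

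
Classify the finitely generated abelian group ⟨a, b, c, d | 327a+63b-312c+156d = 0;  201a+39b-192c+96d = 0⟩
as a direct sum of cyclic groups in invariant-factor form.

Answer: M ≅ ℤ^2 ⊕ ℤ/3 ⊕ ℤ/6

Derivation:
rank_ℚ(R)=2; free=4−2=2
SNF(R) diag = [3, 6] → torsion [3, 6]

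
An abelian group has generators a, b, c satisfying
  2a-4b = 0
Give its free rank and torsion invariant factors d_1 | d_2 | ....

Answer: M ≅ ℤ^2 ⊕ ℤ/2

Derivation:
rank_ℚ(R)=1; free=3−1=2
SNF(R) diag = [2] → torsion [2]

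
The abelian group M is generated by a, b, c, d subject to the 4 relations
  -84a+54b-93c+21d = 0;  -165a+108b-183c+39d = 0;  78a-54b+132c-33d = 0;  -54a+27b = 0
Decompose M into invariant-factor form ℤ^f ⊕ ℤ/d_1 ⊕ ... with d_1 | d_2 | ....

rank_ℚ(R)=4; free=4−4=0
SNF(R) diag = [3, 9, 9, 27] → torsion [3, 9, 9, 27]

Answer: M ≅ ℤ/3 ⊕ ℤ/9 ⊕ ℤ/9 ⊕ ℤ/27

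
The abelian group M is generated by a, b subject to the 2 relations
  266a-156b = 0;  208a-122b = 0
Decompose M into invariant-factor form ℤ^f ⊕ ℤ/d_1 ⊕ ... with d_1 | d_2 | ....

Answer: M ≅ ℤ/2 ⊕ ℤ/2

Derivation:
rank_ℚ(R)=2; free=2−2=0
SNF(R) diag = [2, 2] → torsion [2, 2]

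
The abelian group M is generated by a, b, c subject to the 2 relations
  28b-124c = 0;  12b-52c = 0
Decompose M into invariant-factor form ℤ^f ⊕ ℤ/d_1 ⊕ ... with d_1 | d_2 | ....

Answer: M ≅ ℤ^1 ⊕ ℤ/4 ⊕ ℤ/8

Derivation:
rank_ℚ(R)=2; free=3−2=1
SNF(R) diag = [4, 8] → torsion [4, 8]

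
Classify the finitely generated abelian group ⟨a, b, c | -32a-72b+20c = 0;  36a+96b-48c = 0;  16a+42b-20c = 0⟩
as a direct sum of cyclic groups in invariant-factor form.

rank_ℚ(R)=3; free=3−3=0
SNF(R) diag = [2, 4, 12] → torsion [2, 4, 12]

Answer: M ≅ ℤ/2 ⊕ ℤ/4 ⊕ ℤ/12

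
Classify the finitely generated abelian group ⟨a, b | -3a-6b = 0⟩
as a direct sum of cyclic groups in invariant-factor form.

rank_ℚ(R)=1; free=2−1=1
SNF(R) diag = [3] → torsion [3]

Answer: M ≅ ℤ^1 ⊕ ℤ/3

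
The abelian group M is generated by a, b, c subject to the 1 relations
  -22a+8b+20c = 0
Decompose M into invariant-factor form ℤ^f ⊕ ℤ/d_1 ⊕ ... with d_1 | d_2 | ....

rank_ℚ(R)=1; free=3−1=2
SNF(R) diag = [2] → torsion [2]

Answer: M ≅ ℤ^2 ⊕ ℤ/2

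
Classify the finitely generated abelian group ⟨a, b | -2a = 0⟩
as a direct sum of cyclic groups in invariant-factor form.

rank_ℚ(R)=1; free=2−1=1
SNF(R) diag = [2] → torsion [2]

Answer: M ≅ ℤ^1 ⊕ ℤ/2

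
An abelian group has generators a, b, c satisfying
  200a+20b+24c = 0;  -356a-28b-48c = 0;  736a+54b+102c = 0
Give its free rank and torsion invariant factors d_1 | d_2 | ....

rank_ℚ(R)=3; free=3−3=0
SNF(R) diag = [2, 4, 12] → torsion [2, 4, 12]

Answer: M ≅ ℤ/2 ⊕ ℤ/4 ⊕ ℤ/12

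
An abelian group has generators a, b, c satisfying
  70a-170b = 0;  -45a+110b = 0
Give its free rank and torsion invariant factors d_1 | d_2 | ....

rank_ℚ(R)=2; free=3−2=1
SNF(R) diag = [5, 10] → torsion [5, 10]

Answer: M ≅ ℤ^1 ⊕ ℤ/5 ⊕ ℤ/10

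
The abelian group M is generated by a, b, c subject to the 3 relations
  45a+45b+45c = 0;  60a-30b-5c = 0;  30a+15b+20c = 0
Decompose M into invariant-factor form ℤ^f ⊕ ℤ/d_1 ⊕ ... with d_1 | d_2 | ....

rank_ℚ(R)=3; free=3−3=0
SNF(R) diag = [5, 15, 45] → torsion [5, 15, 45]

Answer: M ≅ ℤ/5 ⊕ ℤ/15 ⊕ ℤ/45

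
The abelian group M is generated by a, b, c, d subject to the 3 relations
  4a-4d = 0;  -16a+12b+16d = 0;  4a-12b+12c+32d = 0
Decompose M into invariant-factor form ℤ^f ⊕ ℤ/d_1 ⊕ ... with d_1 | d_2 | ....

Answer: M ≅ ℤ^1 ⊕ ℤ/4 ⊕ ℤ/12 ⊕ ℤ/12

Derivation:
rank_ℚ(R)=3; free=4−3=1
SNF(R) diag = [4, 12, 12] → torsion [4, 12, 12]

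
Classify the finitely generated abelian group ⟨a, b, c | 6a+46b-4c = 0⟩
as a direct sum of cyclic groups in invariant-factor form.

rank_ℚ(R)=1; free=3−1=2
SNF(R) diag = [2] → torsion [2]

Answer: M ≅ ℤ^2 ⊕ ℤ/2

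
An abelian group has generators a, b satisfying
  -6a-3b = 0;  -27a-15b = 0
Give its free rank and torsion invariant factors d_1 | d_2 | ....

rank_ℚ(R)=2; free=2−2=0
SNF(R) diag = [3, 3] → torsion [3, 3]

Answer: M ≅ ℤ/3 ⊕ ℤ/3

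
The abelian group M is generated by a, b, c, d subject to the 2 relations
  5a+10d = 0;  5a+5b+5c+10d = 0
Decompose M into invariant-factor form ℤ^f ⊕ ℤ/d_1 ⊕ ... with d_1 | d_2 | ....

Answer: M ≅ ℤ^2 ⊕ ℤ/5 ⊕ ℤ/5

Derivation:
rank_ℚ(R)=2; free=4−2=2
SNF(R) diag = [5, 5] → torsion [5, 5]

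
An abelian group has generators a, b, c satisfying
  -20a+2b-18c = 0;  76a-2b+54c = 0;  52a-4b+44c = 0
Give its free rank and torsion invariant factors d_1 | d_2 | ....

Answer: M ≅ ℤ/2 ⊕ ℤ/4 ⊕ ℤ/4

Derivation:
rank_ℚ(R)=3; free=3−3=0
SNF(R) diag = [2, 4, 4] → torsion [2, 4, 4]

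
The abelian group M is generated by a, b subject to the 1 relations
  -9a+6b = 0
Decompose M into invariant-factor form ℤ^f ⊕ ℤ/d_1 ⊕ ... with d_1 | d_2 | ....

rank_ℚ(R)=1; free=2−1=1
SNF(R) diag = [3] → torsion [3]

Answer: M ≅ ℤ^1 ⊕ ℤ/3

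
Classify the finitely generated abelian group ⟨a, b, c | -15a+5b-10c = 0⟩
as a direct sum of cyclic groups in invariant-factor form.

rank_ℚ(R)=1; free=3−1=2
SNF(R) diag = [5] → torsion [5]

Answer: M ≅ ℤ^2 ⊕ ℤ/5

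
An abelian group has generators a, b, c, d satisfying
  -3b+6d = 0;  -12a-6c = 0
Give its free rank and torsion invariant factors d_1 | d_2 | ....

rank_ℚ(R)=2; free=4−2=2
SNF(R) diag = [3, 6] → torsion [3, 6]

Answer: M ≅ ℤ^2 ⊕ ℤ/3 ⊕ ℤ/6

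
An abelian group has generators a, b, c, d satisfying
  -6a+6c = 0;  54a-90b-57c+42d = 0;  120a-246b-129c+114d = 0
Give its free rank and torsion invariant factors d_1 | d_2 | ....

rank_ℚ(R)=3; free=4−3=1
SNF(R) diag = [3, 6, 12] → torsion [3, 6, 12]

Answer: M ≅ ℤ^1 ⊕ ℤ/3 ⊕ ℤ/6 ⊕ ℤ/12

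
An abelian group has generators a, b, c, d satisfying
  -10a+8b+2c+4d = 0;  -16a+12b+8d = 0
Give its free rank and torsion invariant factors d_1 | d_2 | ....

Answer: M ≅ ℤ^2 ⊕ ℤ/2 ⊕ ℤ/4

Derivation:
rank_ℚ(R)=2; free=4−2=2
SNF(R) diag = [2, 4] → torsion [2, 4]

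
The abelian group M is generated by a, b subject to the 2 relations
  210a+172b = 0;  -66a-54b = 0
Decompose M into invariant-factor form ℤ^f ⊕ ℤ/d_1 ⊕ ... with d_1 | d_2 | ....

Answer: M ≅ ℤ/2 ⊕ ℤ/6

Derivation:
rank_ℚ(R)=2; free=2−2=0
SNF(R) diag = [2, 6] → torsion [2, 6]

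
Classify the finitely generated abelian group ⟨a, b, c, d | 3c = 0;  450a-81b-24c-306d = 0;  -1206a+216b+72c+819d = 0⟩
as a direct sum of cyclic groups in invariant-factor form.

Answer: M ≅ ℤ^1 ⊕ ℤ/3 ⊕ ℤ/9 ⊕ ℤ/27

Derivation:
rank_ℚ(R)=3; free=4−3=1
SNF(R) diag = [3, 9, 27] → torsion [3, 9, 27]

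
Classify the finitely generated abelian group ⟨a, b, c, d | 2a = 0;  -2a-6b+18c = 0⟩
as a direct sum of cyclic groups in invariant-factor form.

rank_ℚ(R)=2; free=4−2=2
SNF(R) diag = [2, 6] → torsion [2, 6]

Answer: M ≅ ℤ^2 ⊕ ℤ/2 ⊕ ℤ/6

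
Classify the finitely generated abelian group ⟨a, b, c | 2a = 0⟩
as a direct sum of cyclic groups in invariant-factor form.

rank_ℚ(R)=1; free=3−1=2
SNF(R) diag = [2] → torsion [2]

Answer: M ≅ ℤ^2 ⊕ ℤ/2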